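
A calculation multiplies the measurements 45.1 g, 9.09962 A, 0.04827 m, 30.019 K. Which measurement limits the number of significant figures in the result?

45.1 g → 3 s.f.; 9.09962 A → 6 s.f.; 0.04827 m → 4 s.f.; 30.019 K → 5 s.f.
The fewest is 3 significant figures, from 45.1 g.

45.1 g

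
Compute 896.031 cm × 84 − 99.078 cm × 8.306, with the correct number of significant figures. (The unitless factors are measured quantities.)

7.4 × 10⁴ cm

896.031 × 84 = 75266.604 → 7.5 × 10⁴ cm (2 s.f., last digit at the 10^3 place).
99.078 × 8.306 = 822.941868 → 822.9 cm (4 s.f., last digit at the 10^-1 place).
Difference: 74443.662132 cm; keep the coarser place, 10^3.
Result: 7.4 × 10⁴ cm.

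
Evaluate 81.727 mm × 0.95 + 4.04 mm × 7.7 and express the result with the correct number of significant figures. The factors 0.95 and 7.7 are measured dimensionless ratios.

81.727 × 0.95 = 77.64065 → 78 mm (2 s.f., last digit at the 10^0 place).
4.04 × 7.7 = 31.108 → 31 mm (2 s.f., last digit at the 10^0 place).
Sum: 108.74865 mm; keep the coarser place, 10^0.
Result: 109 mm.

109 mm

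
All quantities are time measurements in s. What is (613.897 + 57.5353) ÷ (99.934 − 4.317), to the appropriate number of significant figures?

613.897 + 57.5353 = 671.4323, limited to 3 d.p. → 6 s.f.; 99.934 − 4.317 = 95.617, limited to 3 d.p. → 5 s.f.
Carrying full precision, 671.4323 ÷ 95.617 = 7.02210171831…; keep min(6, 5) = 5 s.f.
Rounded to 5 significant figures: 7.0221.

7.0221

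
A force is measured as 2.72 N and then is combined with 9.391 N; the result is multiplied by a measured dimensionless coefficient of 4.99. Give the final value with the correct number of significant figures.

2.72 N + 9.391 N = 12.111 N; the sum is limited to 2 decimal places (4 s.f.).
Carrying full precision, 12.111 × 4.99 = 60.43389 N; 4.99 has 3 s.f., so the result keeps min(4, 3) = 3 s.f.
Rounded to 3 significant figures: 60.4 N.

60.4 N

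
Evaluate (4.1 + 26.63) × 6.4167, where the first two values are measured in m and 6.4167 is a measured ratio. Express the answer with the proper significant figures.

197 m

4.1 m + 26.63 m = 30.73 m; the sum is limited to 1 decimal place (3 s.f.).
Carrying full precision, 30.73 × 6.4167 = 197.185191 m; 6.4167 has 5 s.f., so the result keeps min(3, 5) = 3 s.f.
Rounded to 3 significant figures: 197 m.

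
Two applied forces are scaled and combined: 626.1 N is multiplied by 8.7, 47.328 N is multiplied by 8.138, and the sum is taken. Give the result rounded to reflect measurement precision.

626.1 × 8.7 = 5447.07 → 5.4 × 10^3 N (2 s.f., last digit at the 10^2 place).
47.328 × 8.138 = 385.155264 → 385.2 N (4 s.f., last digit at the 10^-1 place).
Sum: 5832.225264 N; keep the coarser place, 10^2.
Result: 5.8 × 10^3 N.

5.8 × 10^3 N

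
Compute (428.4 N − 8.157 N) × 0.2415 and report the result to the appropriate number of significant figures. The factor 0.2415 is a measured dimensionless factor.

1.015 × 10^2 N

428.4 N − 8.157 N = 420.243 N; the difference is limited to 1 decimal place (4 s.f.).
Carrying full precision, 420.243 × 0.2415 = 101.4886845 N; 0.2415 has 4 s.f., so the result keeps min(4, 4) = 4 s.f.
Rounded to 4 significant figures: 1.015 × 10^2 N.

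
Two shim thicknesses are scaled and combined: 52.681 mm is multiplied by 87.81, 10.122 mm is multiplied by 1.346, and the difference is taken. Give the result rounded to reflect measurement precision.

4612 mm

52.681 × 87.81 = 4625.91861 → 4626 mm (4 s.f., last digit at the 10^0 place).
10.122 × 1.346 = 13.624212 → 13.62 mm (4 s.f., last digit at the 10^-2 place).
Difference: 4612.294398 mm; keep the coarser place, 10^0.
Result: 4612 mm.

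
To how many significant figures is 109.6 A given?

109.6: zeros between nonzero digits are significant.

4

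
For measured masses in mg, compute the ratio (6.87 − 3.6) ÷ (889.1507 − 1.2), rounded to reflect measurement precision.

6.87 − 3.6 = 3.27, limited to 1 d.p. → 2 s.f.; 889.1507 − 1.2 = 887.9507, limited to 1 d.p. → 4 s.f.
Carrying full precision, 3.27 ÷ 887.9507 = 0.00368263688513…; keep min(2, 4) = 2 s.f.
Rounded to 2 significant figures: 0.0037.

0.0037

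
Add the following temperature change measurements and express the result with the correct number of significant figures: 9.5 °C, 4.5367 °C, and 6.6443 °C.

9.5 °C + 4.5367 °C + 6.6443 °C = 20.6810 °C.
Addition/subtraction keeps the fewest decimal places: 9.5 → 1 decimal place, 4.5367 → 4 decimal places, 6.6443 → 4 decimal places; limit is 1.
Rounded to 1 decimal place: 20.7 °C.

20.7 °C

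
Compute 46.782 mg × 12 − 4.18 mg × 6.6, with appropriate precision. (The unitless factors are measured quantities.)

5.3 × 10^2 mg

46.782 × 12 = 561.384 → 5.6 × 10^2 mg (2 s.f., last digit at the 10^1 place).
4.18 × 6.6 = 27.588 → 28 mg (2 s.f., last digit at the 10^0 place).
Difference: 533.796 mg; keep the coarser place, 10^1.
Result: 5.3 × 10^2 mg.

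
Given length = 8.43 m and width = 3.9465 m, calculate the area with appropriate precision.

area = 8.43 m × 3.9465 m = 33.268995 m².
8.43 has 3 significant figures; 3.9465 has 5.
Division/multiplication keeps the fewest: 3 significant figures.
Rounded: 33.3 m².

33.3 m²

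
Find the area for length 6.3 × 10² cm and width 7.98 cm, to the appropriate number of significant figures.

5.0 × 10³ cm²

area = 6.3 × 10² cm × 7.98 cm = 5027.4 cm².
6.3 × 10² has 2 significant figures; 7.98 has 3.
Division/multiplication keeps the fewest: 2 significant figures.
Rounded: 5.0 × 10³ cm².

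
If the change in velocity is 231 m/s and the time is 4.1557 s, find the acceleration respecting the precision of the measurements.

acceleration = 231 m/s ÷ 4.1557 s = 55.5863031499… m/s².
231 has 3 significant figures; 4.1557 has 5.
Division/multiplication keeps the fewest: 3 significant figures.
Rounded: 55.6 m/s².

55.6 m/s²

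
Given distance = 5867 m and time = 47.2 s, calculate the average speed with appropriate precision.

124 m/s

average speed = 5867 m ÷ 47.2 s = 124.300847458… m/s.
5867 has 4 significant figures; 47.2 has 3.
Division/multiplication keeps the fewest: 3 significant figures.
Rounded: 124 m/s.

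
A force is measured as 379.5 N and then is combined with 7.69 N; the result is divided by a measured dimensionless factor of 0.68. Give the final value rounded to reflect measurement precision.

5.7 × 10² N

379.5 N + 7.69 N = 387.19 N; the sum is limited to 1 decimal place (4 s.f.).
Carrying full precision, 387.19 ÷ 0.68 = 569.397058824… N; 0.68 has 2 s.f., so the result keeps min(4, 2) = 2 s.f.
Rounded to 2 significant figures: 5.7 × 10² N.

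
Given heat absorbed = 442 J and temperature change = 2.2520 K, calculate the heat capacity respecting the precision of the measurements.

196 J/K

heat capacity = 442 J ÷ 2.2520 K = 196.269982238… J/K.
442 has 3 significant figures; 2.2520 has 5.
Division/multiplication keeps the fewest: 3 significant figures.
Rounded: 196 J/K.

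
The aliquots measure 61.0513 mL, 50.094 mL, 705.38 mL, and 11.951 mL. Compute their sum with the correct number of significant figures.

61.0513 mL + 50.094 mL + 705.38 mL + 11.951 mL = 828.4763 mL.
Addition/subtraction keeps the fewest decimal places: 61.0513 → 4 decimal places, 50.094 → 3 decimal places, 705.38 → 2 decimal places, 11.951 → 3 decimal places; limit is 2.
Rounded to 2 decimal places: 8.2848 × 10² mL.

8.2848 × 10² mL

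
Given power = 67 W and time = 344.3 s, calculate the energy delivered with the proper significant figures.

energy delivered = 67 W × 344.3 s = 23068.1 J.
67 has 2 significant figures; 344.3 has 4.
Division/multiplication keeps the fewest: 2 significant figures.
Rounded: 2.3 × 10^4 J.

2.3 × 10^4 J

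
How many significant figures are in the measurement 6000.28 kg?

6

6000.28: zeros between nonzero digits are significant.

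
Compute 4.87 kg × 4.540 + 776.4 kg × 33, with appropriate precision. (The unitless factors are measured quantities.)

2.6 × 10^4 kg

4.87 × 4.540 = 22.1098 → 22.1 kg (3 s.f., last digit at the 10^-1 place).
776.4 × 33 = 25621.2 → 2.6 × 10^4 kg (2 s.f., last digit at the 10^3 place).
Sum: 25643.3098 kg; keep the coarser place, 10^3.
Result: 2.6 × 10^4 kg.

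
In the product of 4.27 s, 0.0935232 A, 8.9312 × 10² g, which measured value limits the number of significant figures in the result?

4.27 s → 3 s.f.; 0.0935232 A → 6 s.f.; 8.9312 × 10² g → 5 s.f.
The fewest is 3 significant figures, from 4.27 s.

4.27 s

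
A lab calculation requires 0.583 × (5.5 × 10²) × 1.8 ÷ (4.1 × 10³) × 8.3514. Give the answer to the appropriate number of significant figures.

1.2

0.583 × (5.5 × 10²) × 1.8 ÷ (4.1 × 10³) × 8.3514 = 1.17565305805…
Multiplication/division keeps the fewest significant figures: 0.583 → 3 s.f., 5.5 × 10² → 2 s.f., 1.8 → 2 s.f., 4.1 × 10³ → 2 s.f., 8.3514 → 5 s.f.; limit is 2.
Rounded to 2 significant figures: 1.2.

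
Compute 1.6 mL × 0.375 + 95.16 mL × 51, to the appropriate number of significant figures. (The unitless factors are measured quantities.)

1.6 × 0.375 = 0.6 → 0.60 mL (2 s.f., last digit at the 10^-2 place).
95.16 × 51 = 4853.16 → 4.9 × 10³ mL (2 s.f., last digit at the 10^2 place).
Sum: 4853.76 mL; keep the coarser place, 10^2.
Result: 4.9 × 10³ mL.

4.9 × 10³ mL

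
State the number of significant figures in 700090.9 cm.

700090.9: zeros between nonzero digits are significant.

7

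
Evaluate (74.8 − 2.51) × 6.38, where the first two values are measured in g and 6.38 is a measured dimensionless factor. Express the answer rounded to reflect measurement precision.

461 g

74.8 g − 2.51 g = 72.29 g; the difference is limited to 1 decimal place (3 s.f.).
Carrying full precision, 72.29 × 6.38 = 461.2102 g; 6.38 has 3 s.f., so the result keeps min(3, 3) = 3 s.f.
Rounded to 3 significant figures: 461 g.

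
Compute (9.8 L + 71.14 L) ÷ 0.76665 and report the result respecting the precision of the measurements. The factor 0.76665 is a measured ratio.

9.8 L + 71.14 L = 80.94 L; the sum is limited to 1 decimal place (3 s.f.).
Carrying full precision, 80.94 ÷ 0.76665 = 105.576208178… L; 0.76665 has 5 s.f., so the result keeps min(3, 5) = 3 s.f.
Rounded to 3 significant figures: 106 L.

106 L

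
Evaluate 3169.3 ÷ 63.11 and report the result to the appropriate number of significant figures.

50.22

3169.3 ÷ 63.11 = 50.2186658216…
Multiplication/division keeps the fewest significant figures: 3169.3 → 5 s.f., 63.11 → 4 s.f.; limit is 4.
Rounded to 4 significant figures: 50.22.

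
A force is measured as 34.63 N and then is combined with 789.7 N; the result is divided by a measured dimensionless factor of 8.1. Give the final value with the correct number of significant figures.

34.63 N + 789.7 N = 824.33 N; the sum is limited to 1 decimal place (4 s.f.).
Carrying full precision, 824.33 ÷ 8.1 = 101.769135802… N; 8.1 has 2 s.f., so the result keeps min(4, 2) = 2 s.f.
Rounded to 2 significant figures: 1.0 × 10² N.

1.0 × 10² N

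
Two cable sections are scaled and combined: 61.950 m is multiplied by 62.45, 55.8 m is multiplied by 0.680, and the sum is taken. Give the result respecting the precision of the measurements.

61.950 × 62.45 = 3868.7775 → 3.869 × 10³ m (4 s.f., last digit at the 10^0 place).
55.8 × 0.680 = 37.944 → 37.9 m (3 s.f., last digit at the 10^-1 place).
Sum: 3906.7215 m; keep the coarser place, 10^0.
Result: 3907 m.

3907 m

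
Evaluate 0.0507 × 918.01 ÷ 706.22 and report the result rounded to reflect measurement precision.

6.59 × 10^-2

0.0507 × 918.01 ÷ 706.22 = 0.0659045439098…
Multiplication/division keeps the fewest significant figures: 0.0507 → 3 s.f., 918.01 → 5 s.f., 706.22 → 5 s.f.; limit is 3.
Rounded to 3 significant figures: 6.59 × 10^-2.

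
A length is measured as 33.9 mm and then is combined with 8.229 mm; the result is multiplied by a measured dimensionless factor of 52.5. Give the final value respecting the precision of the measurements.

2.21 × 10^3 mm

33.9 mm + 8.229 mm = 42.129 mm; the sum is limited to 1 decimal place (3 s.f.).
Carrying full precision, 42.129 × 52.5 = 2211.7725 mm; 52.5 has 3 s.f., so the result keeps min(3, 3) = 3 s.f.
Rounded to 3 significant figures: 2.21 × 10^3 mm.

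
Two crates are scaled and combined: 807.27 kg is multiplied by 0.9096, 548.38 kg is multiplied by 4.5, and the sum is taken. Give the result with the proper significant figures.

807.27 × 0.9096 = 734.292792 → 734.3 kg (4 s.f., last digit at the 10^-1 place).
548.38 × 4.5 = 2467.71 → 2.5 × 10³ kg (2 s.f., last digit at the 10^2 place).
Sum: 3202.002792 kg; keep the coarser place, 10^2.
Result: 3.2 × 10³ kg.

3.2 × 10³ kg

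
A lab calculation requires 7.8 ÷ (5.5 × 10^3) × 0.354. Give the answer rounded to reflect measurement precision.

5.0 × 10^-4

7.8 ÷ (5.5 × 10^3) × 0.354 = 0.000502036363636…
Multiplication/division keeps the fewest significant figures: 7.8 → 2 s.f., 5.5 × 10^3 → 2 s.f., 0.354 → 3 s.f.; limit is 2.
Rounded to 2 significant figures: 5.0 × 10^-4.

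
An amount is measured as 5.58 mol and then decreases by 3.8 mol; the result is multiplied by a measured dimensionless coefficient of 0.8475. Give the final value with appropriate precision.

1.5 mol

5.58 mol − 3.8 mol = 1.78 mol; the difference is limited to 1 decimal place (2 s.f.).
Carrying full precision, 1.78 × 0.8475 = 1.50855 mol; 0.8475 has 4 s.f., so the result keeps min(2, 4) = 2 s.f.
Rounded to 2 significant figures: 1.5 mol.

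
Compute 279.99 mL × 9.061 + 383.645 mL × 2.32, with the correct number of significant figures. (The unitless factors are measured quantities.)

3427 mL

279.99 × 9.061 = 2536.98939 → 2.537 × 10³ mL (4 s.f., last digit at the 10^0 place).
383.645 × 2.32 = 890.0564 → 890. mL (3 s.f., last digit at the 10^0 place).
Sum: 3427.04579 mL; keep the coarser place, 10^0.
Result: 3427 mL.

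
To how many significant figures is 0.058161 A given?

0.058161: leading zeros are not significant.

5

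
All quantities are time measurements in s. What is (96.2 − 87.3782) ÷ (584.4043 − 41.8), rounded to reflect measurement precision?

0.016

96.2 − 87.3782 = 8.8218, limited to 1 d.p. → 2 s.f.; 584.4043 − 41.8 = 542.6043, limited to 1 d.p. → 4 s.f.
Carrying full precision, 8.8218 ÷ 542.6043 = 0.0162582567075…; keep min(2, 4) = 2 s.f.
Rounded to 2 significant figures: 0.016.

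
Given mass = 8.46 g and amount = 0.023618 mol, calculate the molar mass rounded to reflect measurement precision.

molar mass = 8.46 g ÷ 0.023618 mol = 358.201371835… g/mol.
8.46 has 3 significant figures; 0.023618 has 5.
Division/multiplication keeps the fewest: 3 significant figures.
Rounded: 3.58 × 10^2 g/mol.

3.58 × 10^2 g/mol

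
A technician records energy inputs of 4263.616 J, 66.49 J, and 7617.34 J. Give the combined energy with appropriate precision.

11947.45 J

4263.616 J + 66.49 J + 7617.34 J = 11947.446 J.
Addition/subtraction keeps the fewest decimal places: 4263.616 → 3 decimal places, 66.49 → 2 decimal places, 7617.34 → 2 decimal places; limit is 2.
Rounded to 2 decimal places: 11947.45 J.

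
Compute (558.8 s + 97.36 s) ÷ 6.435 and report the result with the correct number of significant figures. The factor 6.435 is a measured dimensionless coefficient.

102.0 s

558.8 s + 97.36 s = 656.16 s; the sum is limited to 1 decimal place (4 s.f.).
Carrying full precision, 656.16 ÷ 6.435 = 101.967365967… s; 6.435 has 4 s.f., so the result keeps min(4, 4) = 4 s.f.
Rounded to 4 significant figures: 102.0 s.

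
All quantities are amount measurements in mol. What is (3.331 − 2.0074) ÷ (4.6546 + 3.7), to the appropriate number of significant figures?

0.16

3.331 − 2.0074 = 1.3236, limited to 3 d.p. → 4 s.f.; 4.6546 + 3.7 = 8.3546, limited to 1 d.p. → 2 s.f.
Carrying full precision, 1.3236 ÷ 8.3546 = 0.158427692529…; keep min(4, 2) = 2 s.f.
Rounded to 2 significant figures: 0.16.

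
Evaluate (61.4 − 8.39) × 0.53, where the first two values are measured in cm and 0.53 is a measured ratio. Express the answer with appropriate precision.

61.4 cm − 8.39 cm = 53.01 cm; the difference is limited to 1 decimal place (3 s.f.).
Carrying full precision, 53.01 × 0.53 = 28.0953 cm; 0.53 has 2 s.f., so the result keeps min(3, 2) = 2 s.f.
Rounded to 2 significant figures: 28 cm.

28 cm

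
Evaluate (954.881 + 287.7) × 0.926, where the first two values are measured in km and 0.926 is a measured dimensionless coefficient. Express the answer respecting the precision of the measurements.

954.881 km + 287.7 km = 1242.581 km; the sum is limited to 1 decimal place (5 s.f.).
Carrying full precision, 1242.581 × 0.926 = 1150.630006 km; 0.926 has 3 s.f., so the result keeps min(5, 3) = 3 s.f.
Rounded to 3 significant figures: 1.15 × 10^3 km.

1.15 × 10^3 km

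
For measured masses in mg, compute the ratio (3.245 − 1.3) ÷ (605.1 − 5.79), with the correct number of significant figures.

3.245 − 1.3 = 1.945, limited to 1 d.p. → 2 s.f.; 605.1 − 5.79 = 599.31, limited to 1 d.p. → 4 s.f.
Carrying full precision, 1.945 ÷ 599.31 = 0.00324539887537…; keep min(2, 4) = 2 s.f.
Rounded to 2 significant figures: 0.0032.

0.0032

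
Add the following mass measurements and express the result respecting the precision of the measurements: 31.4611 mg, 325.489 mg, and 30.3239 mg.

31.4611 mg + 325.489 mg + 30.3239 mg = 387.2740 mg.
Addition/subtraction keeps the fewest decimal places: 31.4611 → 4 decimal places, 325.489 → 3 decimal places, 30.3239 → 4 decimal places; limit is 3.
Rounded to 3 decimal places: 387.274 mg.

387.274 mg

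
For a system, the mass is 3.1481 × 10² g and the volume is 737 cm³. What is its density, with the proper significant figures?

0.427 g/cm³

density = 3.1481 × 10² g ÷ 737 cm³ = 0.427150610583… g/cm³.
3.1481 × 10² has 5 significant figures; 737 has 3.
Division/multiplication keeps the fewest: 3 significant figures.
Rounded: 0.427 g/cm³.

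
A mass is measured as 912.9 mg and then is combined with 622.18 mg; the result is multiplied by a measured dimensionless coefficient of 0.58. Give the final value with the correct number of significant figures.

912.9 mg + 622.18 mg = 1535.08 mg; the sum is limited to 1 decimal place (5 s.f.).
Carrying full precision, 1535.08 × 0.58 = 890.3464 mg; 0.58 has 2 s.f., so the result keeps min(5, 2) = 2 s.f.
Rounded to 2 significant figures: 8.9 × 10^2 mg.

8.9 × 10^2 mg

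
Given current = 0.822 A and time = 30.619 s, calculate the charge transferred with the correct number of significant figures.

charge transferred = 0.822 A × 30.619 s = 25.168818 C.
0.822 has 3 significant figures; 30.619 has 5.
Division/multiplication keeps the fewest: 3 significant figures.
Rounded: 25.2 C.

25.2 C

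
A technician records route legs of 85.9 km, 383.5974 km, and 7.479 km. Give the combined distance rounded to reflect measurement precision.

477.0 km

85.9 km + 383.5974 km + 7.479 km = 476.9764 km.
Addition/subtraction keeps the fewest decimal places: 85.9 → 1 decimal place, 383.5974 → 4 decimal places, 7.479 → 3 decimal places; limit is 1.
Rounded to 1 decimal place: 477.0 km.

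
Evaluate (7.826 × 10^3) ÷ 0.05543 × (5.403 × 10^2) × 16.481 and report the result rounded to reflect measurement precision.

(7.826 × 10^3) ÷ 0.05543 × (5.403 × 10^2) × 16.481 = 1.25722639964 × 10^9…
Multiplication/division keeps the fewest significant figures: 7.826 × 10^3 → 4 s.f., 0.05543 → 4 s.f., 5.403 × 10^2 → 4 s.f., 16.481 → 5 s.f.; limit is 4.
Rounded to 4 significant figures: 1.257 × 10^9.

1.257 × 10^9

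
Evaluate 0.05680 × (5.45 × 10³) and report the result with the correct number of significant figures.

0.05680 × (5.45 × 10³) = 309.56
Multiplication/division keeps the fewest significant figures: 0.05680 → 4 s.f., 5.45 × 10³ → 3 s.f.; limit is 3.
Rounded to 3 significant figures: 3.10 × 10².

3.10 × 10²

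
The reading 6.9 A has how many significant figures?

2

6.9: every digit is nonzero and significant.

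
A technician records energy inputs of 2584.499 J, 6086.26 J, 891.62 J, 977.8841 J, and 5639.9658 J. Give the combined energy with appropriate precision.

16180.23 J

2584.499 J + 6086.26 J + 891.62 J + 977.8841 J + 5639.9658 J = 16180.2289 J.
Addition/subtraction keeps the fewest decimal places: 2584.499 → 3 decimal places, 6086.26 → 2 decimal places, 891.62 → 2 decimal places, 977.8841 → 4 decimal places, 5639.9658 → 4 decimal places; limit is 2.
Rounded to 2 decimal places: 16180.23 J.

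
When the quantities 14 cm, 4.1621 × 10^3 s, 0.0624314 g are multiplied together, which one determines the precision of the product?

14 cm

14 cm → 2 s.f.; 4.1621 × 10^3 s → 5 s.f.; 0.0624314 g → 6 s.f.
The fewest is 2 significant figures, from 14 cm.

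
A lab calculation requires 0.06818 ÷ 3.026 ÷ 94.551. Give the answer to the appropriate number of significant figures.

2.383 × 10⁻⁴

0.06818 ÷ 3.026 ÷ 94.551 = 0.000238298850148…
Multiplication/division keeps the fewest significant figures: 0.06818 → 4 s.f., 3.026 → 4 s.f., 94.551 → 5 s.f.; limit is 4.
Rounded to 4 significant figures: 2.383 × 10⁻⁴.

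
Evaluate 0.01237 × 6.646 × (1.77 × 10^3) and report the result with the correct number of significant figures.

0.01237 × 6.646 × (1.77 × 10^3) = 145.5135054
Multiplication/division keeps the fewest significant figures: 0.01237 → 4 s.f., 6.646 → 4 s.f., 1.77 × 10^3 → 3 s.f.; limit is 3.
Rounded to 3 significant figures: 146.

146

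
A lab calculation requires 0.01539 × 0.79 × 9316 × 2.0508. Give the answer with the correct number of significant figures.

2.3 × 10²

0.01539 × 0.79 × 9316 × 2.0508 = 232.283574068…
Multiplication/division keeps the fewest significant figures: 0.01539 → 4 s.f., 0.79 → 2 s.f., 9316 → 4 s.f., 2.0508 → 5 s.f.; limit is 2.
Rounded to 2 significant figures: 2.3 × 10².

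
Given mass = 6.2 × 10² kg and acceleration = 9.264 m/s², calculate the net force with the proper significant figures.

5.7 × 10³ N

net force = 6.2 × 10² kg × 9.264 m/s² = 5743.68 N.
6.2 × 10² has 2 significant figures; 9.264 has 4.
Division/multiplication keeps the fewest: 2 significant figures.
Rounded: 5.7 × 10³ N.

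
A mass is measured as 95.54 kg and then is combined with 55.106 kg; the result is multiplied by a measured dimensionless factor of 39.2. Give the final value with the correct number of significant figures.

5.91 × 10^3 kg

95.54 kg + 55.106 kg = 150.646 kg; the sum is limited to 2 decimal places (5 s.f.).
Carrying full precision, 150.646 × 39.2 = 5905.3232 kg; 39.2 has 3 s.f., so the result keeps min(5, 3) = 3 s.f.
Rounded to 3 significant figures: 5.91 × 10^3 kg.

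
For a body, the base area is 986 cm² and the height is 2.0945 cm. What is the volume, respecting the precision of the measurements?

2.07 × 10^3 cm³

volume = 986 cm² × 2.0945 cm = 2065.177 cm³.
986 has 3 significant figures; 2.0945 has 5.
Division/multiplication keeps the fewest: 3 significant figures.
Rounded: 2.07 × 10^3 cm³.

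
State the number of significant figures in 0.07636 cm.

4

0.07636: leading zeros are not significant.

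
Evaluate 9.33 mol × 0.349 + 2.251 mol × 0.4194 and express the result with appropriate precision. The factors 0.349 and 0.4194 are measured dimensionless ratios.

4.20 mol

9.33 × 0.349 = 3.25617 → 3.26 mol (3 s.f., last digit at the 10^-2 place).
2.251 × 0.4194 = 0.9440694 → 0.9441 mol (4 s.f., last digit at the 10^-4 place).
Sum: 4.2002394 mol; keep the coarser place, 10^-2.
Result: 4.20 mol.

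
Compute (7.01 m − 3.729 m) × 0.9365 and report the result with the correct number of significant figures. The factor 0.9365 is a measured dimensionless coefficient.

7.01 m − 3.729 m = 3.281 m; the difference is limited to 2 decimal places (3 s.f.).
Carrying full precision, 3.281 × 0.9365 = 3.0726565 m; 0.9365 has 4 s.f., so the result keeps min(3, 4) = 3 s.f.
Rounded to 3 significant figures: 3.07 m.

3.07 m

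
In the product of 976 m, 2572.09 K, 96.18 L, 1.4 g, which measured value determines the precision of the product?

976 m → 3 s.f.; 2572.09 K → 6 s.f.; 96.18 L → 4 s.f.; 1.4 g → 2 s.f.
The fewest is 2 significant figures, from 1.4 g.

1.4 g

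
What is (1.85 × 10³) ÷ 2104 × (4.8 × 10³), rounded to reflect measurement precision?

(1.85 × 10³) ÷ 2104 × (4.8 × 10³) = 4220.53231939…
Multiplication/division keeps the fewest significant figures: 1.85 × 10³ → 3 s.f., 2104 → 4 s.f., 4.8 × 10³ → 2 s.f.; limit is 2.
Rounded to 2 significant figures: 4.2 × 10³.

4.2 × 10³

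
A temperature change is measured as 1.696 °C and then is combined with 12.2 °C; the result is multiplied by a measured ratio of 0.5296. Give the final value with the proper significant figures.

1.696 °C + 12.2 °C = 13.896 °C; the sum is limited to 1 decimal place (3 s.f.).
Carrying full precision, 13.896 × 0.5296 = 7.3593216 °C; 0.5296 has 4 s.f., so the result keeps min(3, 4) = 3 s.f.
Rounded to 3 significant figures: 7.36 °C.

7.36 °C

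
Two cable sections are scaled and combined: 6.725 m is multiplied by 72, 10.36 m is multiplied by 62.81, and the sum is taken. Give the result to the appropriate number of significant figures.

6.725 × 72 = 484.2 → 4.8 × 10^2 m (2 s.f., last digit at the 10^1 place).
10.36 × 62.81 = 650.7116 → 650.7 m (4 s.f., last digit at the 10^-1 place).
Sum: 1134.9116 m; keep the coarser place, 10^1.
Result: 1.13 × 10^3 m.

1.13 × 10^3 m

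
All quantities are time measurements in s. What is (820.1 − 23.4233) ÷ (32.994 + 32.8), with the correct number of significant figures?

12.1

820.1 − 23.4233 = 796.6767, limited to 1 d.p. → 4 s.f.; 32.994 + 32.8 = 65.794, limited to 1 d.p. → 3 s.f.
Carrying full precision, 796.6767 ÷ 65.794 = 12.1086527647…; keep min(4, 3) = 3 s.f.
Rounded to 3 significant figures: 12.1.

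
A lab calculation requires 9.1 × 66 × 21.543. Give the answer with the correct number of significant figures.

9.1 × 66 × 21.543 = 12938.7258
Multiplication/division keeps the fewest significant figures: 9.1 → 2 s.f., 66 → 2 s.f., 21.543 → 5 s.f.; limit is 2.
Rounded to 2 significant figures: 1.3 × 10^4.

1.3 × 10^4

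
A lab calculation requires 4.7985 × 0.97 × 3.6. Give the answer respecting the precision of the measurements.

4.7985 × 0.97 × 3.6 = 16.756362
Multiplication/division keeps the fewest significant figures: 4.7985 → 5 s.f., 0.97 → 2 s.f., 3.6 → 2 s.f.; limit is 2.
Rounded to 2 significant figures: 17.

17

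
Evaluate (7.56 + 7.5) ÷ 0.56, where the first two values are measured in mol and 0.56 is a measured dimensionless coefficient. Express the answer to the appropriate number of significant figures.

7.56 mol + 7.5 mol = 15.06 mol; the sum is limited to 1 decimal place (3 s.f.).
Carrying full precision, 15.06 ÷ 0.56 = 26.8928571429… mol; 0.56 has 2 s.f., so the result keeps min(3, 2) = 2 s.f.
Rounded to 2 significant figures: 27 mol.

27 mol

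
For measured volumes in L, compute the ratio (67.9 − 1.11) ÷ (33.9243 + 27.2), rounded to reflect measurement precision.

1.09

67.9 − 1.11 = 66.79, limited to 1 d.p. → 3 s.f.; 33.9243 + 27.2 = 61.1243, limited to 1 d.p. → 3 s.f.
Carrying full precision, 66.79 ÷ 61.1243 = 1.09269145005…; keep min(3, 3) = 3 s.f.
Rounded to 3 significant figures: 1.09.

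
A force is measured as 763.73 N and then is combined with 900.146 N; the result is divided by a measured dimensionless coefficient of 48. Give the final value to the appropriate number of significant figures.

763.73 N + 900.146 N = 1663.876 N; the sum is limited to 2 decimal places (6 s.f.).
Carrying full precision, 1663.876 ÷ 48 = 34.6640833333… N; 48 has 2 s.f., so the result keeps min(6, 2) = 2 s.f.
Rounded to 2 significant figures: 35 N.

35 N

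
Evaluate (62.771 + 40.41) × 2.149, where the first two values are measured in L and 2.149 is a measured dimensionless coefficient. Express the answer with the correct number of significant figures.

62.771 L + 40.41 L = 103.181 L; the sum is limited to 2 decimal places (5 s.f.).
Carrying full precision, 103.181 × 2.149 = 221.735969 L; 2.149 has 4 s.f., so the result keeps min(5, 4) = 4 s.f.
Rounded to 4 significant figures: 221.7 L.

221.7 L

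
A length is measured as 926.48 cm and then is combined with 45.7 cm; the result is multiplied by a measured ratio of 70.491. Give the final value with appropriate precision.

6.853 × 10^4 cm

926.48 cm + 45.7 cm = 972.18 cm; the sum is limited to 1 decimal place (4 s.f.).
Carrying full precision, 972.18 × 70.491 = 68529.94038 cm; 70.491 has 5 s.f., so the result keeps min(4, 5) = 4 s.f.
Rounded to 4 significant figures: 6.853 × 10^4 cm.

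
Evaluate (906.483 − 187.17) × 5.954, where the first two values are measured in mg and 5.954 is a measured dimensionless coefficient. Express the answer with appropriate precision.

906.483 mg − 187.17 mg = 719.313 mg; the difference is limited to 2 decimal places (5 s.f.).
Carrying full precision, 719.313 × 5.954 = 4282.789602 mg; 5.954 has 4 s.f., so the result keeps min(5, 4) = 4 s.f.
Rounded to 4 significant figures: 4.283 × 10³ mg.

4.283 × 10³ mg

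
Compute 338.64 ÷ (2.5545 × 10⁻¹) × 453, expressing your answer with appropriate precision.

338.64 ÷ (2.5545 × 10⁻¹) × 453 = 600524.251321…
Multiplication/division keeps the fewest significant figures: 338.64 → 5 s.f., 2.5545 × 10⁻¹ → 5 s.f., 453 → 3 s.f.; limit is 3.
Rounded to 3 significant figures: 6.01 × 10⁵.

6.01 × 10⁵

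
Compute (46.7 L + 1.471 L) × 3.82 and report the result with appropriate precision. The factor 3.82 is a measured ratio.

46.7 L + 1.471 L = 48.171 L; the sum is limited to 1 decimal place (3 s.f.).
Carrying full precision, 48.171 × 3.82 = 184.01322 L; 3.82 has 3 s.f., so the result keeps min(3, 3) = 3 s.f.
Rounded to 3 significant figures: 1.84 × 10² L.

1.84 × 10² L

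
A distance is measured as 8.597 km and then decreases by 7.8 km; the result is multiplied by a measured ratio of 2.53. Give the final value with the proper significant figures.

2 km

8.597 km − 7.8 km = 0.797 km; the difference is limited to 1 decimal place (1 s.f.).
Carrying full precision, 0.797 × 2.53 = 2.01641 km; 2.53 has 3 s.f., so the result keeps min(1, 3) = 1 s.f.
Rounded to 1 significant figure: 2 km.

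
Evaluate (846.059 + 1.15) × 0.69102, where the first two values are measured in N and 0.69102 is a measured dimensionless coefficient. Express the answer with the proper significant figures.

846.059 N + 1.15 N = 847.209 N; the sum is limited to 2 decimal places (5 s.f.).
Carrying full precision, 847.209 × 0.69102 = 585.43836318 N; 0.69102 has 5 s.f., so the result keeps min(5, 5) = 5 s.f.
Rounded to 5 significant figures: 585.44 N.

585.44 N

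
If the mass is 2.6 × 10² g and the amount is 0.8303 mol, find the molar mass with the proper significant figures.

3.1 × 10² g/mol

molar mass = 2.6 × 10² g ÷ 0.8303 mol = 313.139828977… g/mol.
2.6 × 10² has 2 significant figures; 0.8303 has 4.
Division/multiplication keeps the fewest: 2 significant figures.
Rounded: 3.1 × 10² g/mol.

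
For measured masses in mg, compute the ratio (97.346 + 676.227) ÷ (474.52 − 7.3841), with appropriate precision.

97.346 + 676.227 = 773.573, limited to 3 d.p. → 6 s.f.; 474.52 − 7.3841 = 467.1359, limited to 2 d.p. → 5 s.f.
Carrying full precision, 773.573 ÷ 467.1359 = 1.65599132929…; keep min(6, 5) = 5 s.f.
Rounded to 5 significant figures: 1.6560.

1.6560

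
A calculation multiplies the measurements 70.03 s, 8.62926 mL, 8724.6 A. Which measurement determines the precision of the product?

70.03 s → 4 s.f.; 8.62926 mL → 6 s.f.; 8724.6 A → 5 s.f.
The fewest is 4 significant figures, from 70.03 s.

70.03 s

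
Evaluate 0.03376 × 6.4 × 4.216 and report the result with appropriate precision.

0.03376 × 6.4 × 4.216 = 0.910925824
Multiplication/division keeps the fewest significant figures: 0.03376 → 4 s.f., 6.4 → 2 s.f., 4.216 → 4 s.f.; limit is 2.
Rounded to 2 significant figures: 0.91.

0.91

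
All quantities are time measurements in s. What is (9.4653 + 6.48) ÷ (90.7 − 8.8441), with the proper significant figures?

0.195

9.4653 + 6.48 = 15.9453, limited to 2 d.p. → 4 s.f.; 90.7 − 8.8441 = 81.8559, limited to 1 d.p. → 3 s.f.
Carrying full precision, 15.9453 ÷ 81.8559 = 0.194797198491…; keep min(4, 3) = 3 s.f.
Rounded to 3 significant figures: 0.195.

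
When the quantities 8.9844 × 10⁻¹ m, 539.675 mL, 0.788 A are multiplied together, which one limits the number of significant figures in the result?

0.788 A

8.9844 × 10⁻¹ m → 5 s.f.; 539.675 mL → 6 s.f.; 0.788 A → 3 s.f.
The fewest is 3 significant figures, from 0.788 A.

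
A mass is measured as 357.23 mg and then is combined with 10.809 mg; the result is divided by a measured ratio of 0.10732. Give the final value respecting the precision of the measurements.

357.23 mg + 10.809 mg = 368.039 mg; the sum is limited to 2 decimal places (5 s.f.).
Carrying full precision, 368.039 ÷ 0.10732 = 3429.36079016… mg; 0.10732 has 5 s.f., so the result keeps min(5, 5) = 5 s.f.
Rounded to 5 significant figures: 3429.4 mg.

3429.4 mg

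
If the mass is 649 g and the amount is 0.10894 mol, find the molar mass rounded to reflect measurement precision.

5.96 × 10³ g/mol

molar mass = 649 g ÷ 0.10894 mol = 5957.40774738… g/mol.
649 has 3 significant figures; 0.10894 has 5.
Division/multiplication keeps the fewest: 3 significant figures.
Rounded: 5.96 × 10³ g/mol.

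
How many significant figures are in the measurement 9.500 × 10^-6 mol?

4

9.500 × 10^-6: in scientific notation every digit of the coefficient is significant.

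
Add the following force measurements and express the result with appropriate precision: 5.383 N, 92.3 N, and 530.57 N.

5.383 N + 92.3 N + 530.57 N = 628.253 N.
Addition/subtraction keeps the fewest decimal places: 5.383 → 3 decimal places, 92.3 → 1 decimal place, 530.57 → 2 decimal places; limit is 1.
Rounded to 1 decimal place: 628.3 N.

628.3 N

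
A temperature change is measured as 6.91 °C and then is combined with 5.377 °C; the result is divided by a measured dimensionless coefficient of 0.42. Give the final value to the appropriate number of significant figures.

29 °C

6.91 °C + 5.377 °C = 12.287 °C; the sum is limited to 2 decimal places (4 s.f.).
Carrying full precision, 12.287 ÷ 0.42 = 29.2547619048… °C; 0.42 has 2 s.f., so the result keeps min(4, 2) = 2 s.f.
Rounded to 2 significant figures: 29 °C.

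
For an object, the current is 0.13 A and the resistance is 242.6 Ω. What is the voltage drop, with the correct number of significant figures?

voltage drop = 0.13 A × 242.6 Ω = 31.538 V.
0.13 has 2 significant figures; 242.6 has 4.
Division/multiplication keeps the fewest: 2 significant figures.
Rounded: 32 V.

32 V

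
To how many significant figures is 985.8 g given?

4

985.8: every digit is nonzero and significant.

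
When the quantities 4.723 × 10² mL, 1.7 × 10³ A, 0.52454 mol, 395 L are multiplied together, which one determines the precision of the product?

4.723 × 10² mL → 4 s.f.; 1.7 × 10³ A → 2 s.f.; 0.52454 mol → 5 s.f.; 395 L → 3 s.f.
The fewest is 2 significant figures, from 1.7 × 10³ A.

1.7 × 10³ A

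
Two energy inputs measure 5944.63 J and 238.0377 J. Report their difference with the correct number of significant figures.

5944.63 J − 238.0377 J = 5706.5923 J.
Addition/subtraction keeps the fewest decimal places: 5944.63 → 2 decimal places, 238.0377 → 4 decimal places; limit is 2.
Rounded to 2 decimal places: 5706.59 J.

5706.59 J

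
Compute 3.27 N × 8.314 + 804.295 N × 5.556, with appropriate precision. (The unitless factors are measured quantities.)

3.27 × 8.314 = 27.18678 → 27.2 N (3 s.f., last digit at the 10^-1 place).
804.295 × 5.556 = 4468.66302 → 4469 N (4 s.f., last digit at the 10^0 place).
Sum: 4495.8498 N; keep the coarser place, 10^0.
Result: 4496 N.

4496 N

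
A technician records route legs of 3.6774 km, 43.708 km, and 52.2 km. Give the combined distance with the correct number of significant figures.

99.6 km

3.6774 km + 43.708 km + 52.2 km = 99.5854 km.
Addition/subtraction keeps the fewest decimal places: 3.6774 → 4 decimal places, 43.708 → 3 decimal places, 52.2 → 1 decimal place; limit is 1.
Rounded to 1 decimal place: 99.6 km.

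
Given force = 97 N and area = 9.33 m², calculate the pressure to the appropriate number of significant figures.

pressure = 97 N ÷ 9.33 m² = 10.3965702036… Pa.
97 has 2 significant figures; 9.33 has 3.
Division/multiplication keeps the fewest: 2 significant figures.
Rounded: 1.0 × 10^1 Pa.

1.0 × 10^1 Pa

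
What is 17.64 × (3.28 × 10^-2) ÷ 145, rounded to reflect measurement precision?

0.00399

17.64 × (3.28 × 10^-2) ÷ 145 = 0.00399028965517…
Multiplication/division keeps the fewest significant figures: 17.64 → 4 s.f., 3.28 × 10^-2 → 3 s.f., 145 → 3 s.f.; limit is 3.
Rounded to 3 significant figures: 0.00399.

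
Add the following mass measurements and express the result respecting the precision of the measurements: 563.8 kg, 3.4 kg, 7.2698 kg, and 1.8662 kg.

563.8 kg + 3.4 kg + 7.2698 kg + 1.8662 kg = 576.3360 kg.
Addition/subtraction keeps the fewest decimal places: 563.8 → 1 decimal place, 3.4 → 1 decimal place, 7.2698 → 4 decimal places, 1.8662 → 4 decimal places; limit is 1.
Rounded to 1 decimal place: 576.3 kg.

576.3 kg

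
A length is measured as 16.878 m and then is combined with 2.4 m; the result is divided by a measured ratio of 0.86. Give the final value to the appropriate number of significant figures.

16.878 m + 2.4 m = 19.278 m; the sum is limited to 1 decimal place (3 s.f.).
Carrying full precision, 19.278 ÷ 0.86 = 22.4162790698… m; 0.86 has 2 s.f., so the result keeps min(3, 2) = 2 s.f.
Rounded to 2 significant figures: 22 m.

22 m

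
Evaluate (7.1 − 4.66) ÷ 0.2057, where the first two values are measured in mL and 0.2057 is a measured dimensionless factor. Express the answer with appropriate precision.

12 mL

7.1 mL − 4.66 mL = 2.44 mL; the difference is limited to 1 decimal place (2 s.f.).
Carrying full precision, 2.44 ÷ 0.2057 = 11.8619348566… mL; 0.2057 has 4 s.f., so the result keeps min(2, 4) = 2 s.f.
Rounded to 2 significant figures: 12 mL.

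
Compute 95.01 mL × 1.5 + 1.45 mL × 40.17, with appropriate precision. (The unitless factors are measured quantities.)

2.0 × 10^2 mL

95.01 × 1.5 = 142.515 → 1.4 × 10^2 mL (2 s.f., last digit at the 10^1 place).
1.45 × 40.17 = 58.2465 → 58.2 mL (3 s.f., last digit at the 10^-1 place).
Sum: 200.7615 mL; keep the coarser place, 10^1.
Result: 2.0 × 10^2 mL.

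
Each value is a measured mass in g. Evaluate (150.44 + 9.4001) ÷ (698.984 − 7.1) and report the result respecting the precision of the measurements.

150.44 + 9.4001 = 159.8401, limited to 2 d.p. → 5 s.f.; 698.984 − 7.1 = 691.884, limited to 1 d.p. → 4 s.f.
Carrying full precision, 159.8401 ÷ 691.884 = 0.231021529621…; keep min(5, 4) = 4 s.f.
Rounded to 4 significant figures: 0.2310.

0.2310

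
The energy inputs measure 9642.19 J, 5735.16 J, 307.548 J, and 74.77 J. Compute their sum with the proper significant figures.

15759.67 J

9642.19 J + 5735.16 J + 307.548 J + 74.77 J = 15759.668 J.
Addition/subtraction keeps the fewest decimal places: 9642.19 → 2 decimal places, 5735.16 → 2 decimal places, 307.548 → 3 decimal places, 74.77 → 2 decimal places; limit is 2.
Rounded to 2 decimal places: 15759.67 J.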